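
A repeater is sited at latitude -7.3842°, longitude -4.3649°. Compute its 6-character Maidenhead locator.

II72to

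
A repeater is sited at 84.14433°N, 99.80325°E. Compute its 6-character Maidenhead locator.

NR94vd

Offset from 180°W / 90°S: lon 279.8032°, lat 174.1443°.
Field: 279.8032/20 → 13 → N, 174.1443/10 → 17 → R; chars NR.
Square: 19.8032/2 → 9, 4.1443/1 → 4; chars 94.
Subsquare: 1.8032/0.0833333 → 21 → v, 0.1443/0.0416667 → 3 → d; chars vd.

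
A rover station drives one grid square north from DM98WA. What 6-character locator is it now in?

DM98wb

Latitude subsquare a = 0; +1 → 1 = b.
The longitude characters are unchanged.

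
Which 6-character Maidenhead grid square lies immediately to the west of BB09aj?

AB99xj

Longitude subsquare a = 0; −1 → -1, wraps to 23 = x, carry into square.
Longitude square 0; −1 → -1, wraps to 9, carry into field.
Longitude field B = 1; −1 → 0 = A.
The latitude characters are unchanged.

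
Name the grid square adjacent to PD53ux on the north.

Latitude subsquare x = 23; +1 → 24, wraps to 0 = a, carry into square.
Latitude square 3; +1 → 4.
The longitude characters are unchanged.

PD54ua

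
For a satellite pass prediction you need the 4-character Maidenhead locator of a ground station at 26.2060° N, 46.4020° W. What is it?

Add 180° to longitude and 90° to latitude: 133.60, 116.21.
Field: lon ⌊133.60/20⌋ = 6 → G; lat ⌊116.21/10⌋ = 11 → L.
Square: lon ⌊13.60/2⌋ = 6; lat ⌊6.21/1⌋ = 6.

GL66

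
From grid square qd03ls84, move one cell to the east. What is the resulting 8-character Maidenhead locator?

Longitude extended square 8; +1 → 9.
The latitude characters are unchanged.

QD03ls94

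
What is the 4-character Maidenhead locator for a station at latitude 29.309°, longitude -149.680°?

BL59

Offset from 180°W / 90°S: lon 30.32°, lat 119.31°.
Field: 30.32/20 → 1 → B, 119.31/10 → 11 → L; chars BL.
Square: 10.32/2 → 5, 9.31/1 → 9; chars 59.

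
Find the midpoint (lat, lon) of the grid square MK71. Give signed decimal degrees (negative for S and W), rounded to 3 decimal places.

Field M=12, K=10: +12·20° lon, +10·10° lat → SW at lon 60°, lat 10°.
Square 7, 1: +7·2° lon, +1·1° lat → SW at lon 74°, lat 11°.
Cell spans 2° lon × 1° lat. Centre is SW corner plus half of each.
latitude 11.500, longitude 75.000.

11.500, 75.000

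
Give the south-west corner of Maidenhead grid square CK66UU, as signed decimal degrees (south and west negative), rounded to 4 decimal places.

16.8333, -126.3333

Field C=2, K=10: +2·20° lon, +10·10° lat → SW at lon -140°, lat 10°.
Square 6, 6: +6·2° lon, +6·1° lat → SW at lon -128°, lat 16°.
Subsquare u=20, u=20: +20·0.0833333° lon, +20·0.0416667° lat → SW at lon -126.333°, lat 16.8333°.
latitude 16.8333, longitude -126.3333.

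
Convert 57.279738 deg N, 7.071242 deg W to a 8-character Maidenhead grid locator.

IO67lg17

Add 180° to longitude and 90° to latitude: 172.92876, 147.27974.
Field: 172.92876/20 → 8 → I, 147.27974/10 → 14 → O; chars IO.
Square: 12.92876/2 → 6, 7.27974/1 → 7; chars 67.
Subsquare: 0.92876/0.0833333 → 11 → l, 0.27974/0.0416667 → 6 → g; chars lg.
Extended square: 0.01209/0.00833333 → 1, 0.02974/0.00416667 → 7; chars 17.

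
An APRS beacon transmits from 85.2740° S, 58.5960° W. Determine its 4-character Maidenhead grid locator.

Add 180° to longitude and 90° to latitude: 121.40, 4.73.
Field (20°×10°, letters A–R): lon ⌊121.40/20⌋ = 6 → G; lat ⌊4.73/10⌋ = 0 → A.
Square (2°×1°, digits 0–9): lon ⌊1.40/2⌋ = 0; lat ⌊4.73/1⌋ = 4.

GA04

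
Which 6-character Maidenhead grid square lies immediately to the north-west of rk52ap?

Longitude subsquare a = 0; −1 → -1, wraps to 23 = x, carry into square.
Longitude square 5; −1 → 4.
Latitude subsquare p = 15; +1 → 16 = q.

RK42xq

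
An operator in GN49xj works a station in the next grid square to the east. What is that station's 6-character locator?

GN59aj

Longitude subsquare x = 23; +1 → 24, wraps to 0 = a, carry into square.
Longitude square 4; +1 → 5.
The latitude characters are unchanged.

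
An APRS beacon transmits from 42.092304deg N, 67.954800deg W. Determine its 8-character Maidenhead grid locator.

FN62ac52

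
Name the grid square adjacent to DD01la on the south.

Latitude subsquare a = 0; −1 → -1, wraps to 23 = x, carry into square.
Latitude square 1; −1 → 0.
The longitude characters are unchanged.

DD00lx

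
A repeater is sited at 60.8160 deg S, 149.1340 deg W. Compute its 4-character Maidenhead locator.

Offset from 180°W / 90°S: lon 30.87°, lat 29.18°.
Field: lon ⌊30.87/20⌋ = 1 → B; lat ⌊29.18/10⌋ = 2 → C.
Square: lon ⌊10.87/2⌋ = 5; lat ⌊9.18/1⌋ = 9.

BC59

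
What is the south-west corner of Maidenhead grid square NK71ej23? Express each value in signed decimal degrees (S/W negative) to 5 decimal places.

11.38750, 94.35000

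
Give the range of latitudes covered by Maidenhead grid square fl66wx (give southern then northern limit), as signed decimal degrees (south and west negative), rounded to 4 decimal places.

Field F=5, L=11: +5·20° lon, +11·10° lat → SW at lon -80°, lat 20°.
Square 6, 6: +6·2° lon, +6·1° lat → SW at lon -68°, lat 26°.
Subsquare w=22, x=23: +22·0.0833333° lon, +23·0.0416667° lat → SW at lon -66.1667°, lat 26.9583°.
Cell spans 0.0833333° lon × 0.0416667° lat.
south 26.9583, north 27.0000.

26.9583, 27.0000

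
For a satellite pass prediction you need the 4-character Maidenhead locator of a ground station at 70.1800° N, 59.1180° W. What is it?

Offset from 180°W / 90°S: lon 120.88°, lat 160.18°.
Field: 120.88/20 → 6 → G, 160.18/10 → 16 → Q; chars GQ.
Square: 0.88/2 → 0, 0.18/1 → 0; chars 00.

GQ00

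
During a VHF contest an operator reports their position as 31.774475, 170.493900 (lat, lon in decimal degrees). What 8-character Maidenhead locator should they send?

Add 180° to longitude and 90° to latitude: 350.49390, 121.77447.
Field: 350.49390/20 → 17 → R, 121.77447/10 → 12 → M; chars RM.
Square: 10.49390/2 → 5, 1.77447/1 → 1; chars 51.
Subsquare: 0.49390/0.0833333 → 5 → f, 0.77447/0.0416667 → 18 → s; chars fs.
Extended square: 0.07723/0.00833333 → 9, 0.02447/0.00416667 → 5; chars 95.

RM51fs95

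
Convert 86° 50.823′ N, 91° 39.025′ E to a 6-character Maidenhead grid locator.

Add 180° to longitude and 90° to latitude: 271.6504, 176.8470.
Field: 271.6504/20 → 13 → N, 176.8470/10 → 17 → R; chars NR.
Square: 11.6504/2 → 5, 6.8470/1 → 6; chars 56.
Subsquare: 1.6504/0.0833333 → 19 → t, 0.8470/0.0416667 → 20 → u; chars tu.

NR56tu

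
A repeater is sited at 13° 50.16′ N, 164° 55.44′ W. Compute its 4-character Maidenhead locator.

AK73

Add 180° to longitude and 90° to latitude: 15.08, 103.84.
Field: lon ⌊15.08/20⌋ = 0 → A; lat ⌊103.84/10⌋ = 10 → K.
Square: lon ⌊15.08/2⌋ = 7; lat ⌊3.84/1⌋ = 3.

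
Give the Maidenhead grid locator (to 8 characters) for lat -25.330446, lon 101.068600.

OG04mq80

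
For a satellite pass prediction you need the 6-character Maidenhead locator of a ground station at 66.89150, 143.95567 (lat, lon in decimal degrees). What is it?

QP16xv

Add 180° to longitude and 90° to latitude: 323.9557, 156.8915.
Field: lon ⌊323.9557/20⌋ = 16 → Q; lat ⌊156.8915/10⌋ = 15 → P.
Square: lon ⌊3.9557/2⌋ = 1; lat ⌊6.8915/1⌋ = 6.
Subsquare: lon ⌊1.9557/0.0833333⌋ = 23 → x; lat ⌊0.8915/0.0416667⌋ = 21 → v.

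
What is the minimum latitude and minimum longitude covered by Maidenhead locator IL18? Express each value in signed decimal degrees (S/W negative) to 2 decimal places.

Field I=8, L=11: +8·20° lon, +11·10° lat → SW at lon -20°, lat 20°.
Square 1, 8: +1·2° lon, +8·1° lat → SW at lon -18°, lat 28°.
latitude 28.00, longitude -18.00.

28.00, -18.00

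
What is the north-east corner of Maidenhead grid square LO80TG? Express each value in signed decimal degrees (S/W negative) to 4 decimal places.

Field L=11, O=14: +11·20° lon, +14·10° lat → SW at lon 40°, lat 50°.
Square 8, 0: +8·2° lon, +0·1° lat → SW at lon 56°, lat 50°.
Subsquare t=19, g=6: +19·0.0833333° lon, +6·0.0416667° lat → SW at lon 57.5833°, lat 50.25°.
Cell spans 0.0833333° lon × 0.0416667° lat. NE corner is SW corner plus one full cell.
latitude 50.2917, longitude 57.6667.

50.2917, 57.6667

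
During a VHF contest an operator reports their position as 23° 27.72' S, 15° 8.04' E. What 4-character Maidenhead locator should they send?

JG76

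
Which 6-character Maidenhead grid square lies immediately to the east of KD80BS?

Longitude subsquare b = 1; +1 → 2 = c.
The latitude characters are unchanged.

KD80cs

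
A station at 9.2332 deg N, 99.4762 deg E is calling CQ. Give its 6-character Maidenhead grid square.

NJ99rf

Shift to the Maidenhead origin (180°W, 90°S): lon 279.4762, lat 99.2332.
Field: 279.4762/20 → 13 → N, 99.2332/10 → 9 → J; chars NJ.
Square: 19.4762/2 → 9, 9.2332/1 → 9; chars 99.
Subsquare: 1.4762/0.0833333 → 17 → r, 0.2332/0.0416667 → 5 → f; chars rf.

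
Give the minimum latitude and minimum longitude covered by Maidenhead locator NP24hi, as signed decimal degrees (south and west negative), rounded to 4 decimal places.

64.3333, 84.5833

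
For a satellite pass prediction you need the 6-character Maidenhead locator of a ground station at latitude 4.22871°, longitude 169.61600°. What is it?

RJ44tf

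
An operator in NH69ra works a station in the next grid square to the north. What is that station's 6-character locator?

NH69rb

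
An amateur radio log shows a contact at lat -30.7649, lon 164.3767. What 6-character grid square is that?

Shift to the Maidenhead origin (180°W, 90°S): lon 344.3767, lat 59.2351.
Field: 344.3767/20 → 17 → R, 59.2351/10 → 5 → F; chars RF.
Square: 4.3767/2 → 2, 9.2351/1 → 9; chars 29.
Subsquare: 0.3767/0.0833333 → 4 → e, 0.2351/0.0416667 → 5 → f; chars ef.

RF29ef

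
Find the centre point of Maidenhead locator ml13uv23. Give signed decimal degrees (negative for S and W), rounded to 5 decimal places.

Field M=12, L=11: +12·20° lon, +11·10° lat → SW at lon 60°, lat 20°.
Square 1, 3: +1·2° lon, +3·1° lat → SW at lon 62°, lat 23°.
Subsquare u=20, v=21: +20·0.0833333° lon, +21·0.0416667° lat → SW at lon 63.6667°, lat 23.875°.
Extended square 2, 3: +2·0.00833333° lon, +3·0.00416667° lat → SW at lon 63.6833°, lat 23.8875°.
Cell spans 0.00833333° lon × 0.00416667° lat. Centre is SW corner plus half of each.
latitude 23.88958, longitude 63.68750.

23.88958, 63.68750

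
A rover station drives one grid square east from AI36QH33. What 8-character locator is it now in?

Longitude extended square 3; +1 → 4.
The latitude characters are unchanged.

AI36qh43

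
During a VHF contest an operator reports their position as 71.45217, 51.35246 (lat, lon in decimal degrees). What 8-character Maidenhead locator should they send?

Add 180° to longitude and 90° to latitude: 231.35246, 161.45217.
Field (20°×10°, letters A–R): lon ⌊231.35246/20⌋ = 11 → L; lat ⌊161.45217/10⌋ = 16 → Q.
Square (2°×1°, digits 0–9): lon ⌊11.35246/2⌋ = 5; lat ⌊1.45217/1⌋ = 1.
Subsquare (5′×2.5′, letters a–x): lon ⌊1.35246/0.0833333⌋ = 16 → q; lat ⌊0.45217/0.0416667⌋ = 10 → k.
Extended square (30″×15″, digits 0–9): lon ⌊0.01913/0.00833333⌋ = 2; lat ⌊0.03550/0.00416667⌋ = 8.

LQ51qk28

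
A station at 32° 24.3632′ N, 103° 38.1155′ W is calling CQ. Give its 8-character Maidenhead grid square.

Offset from 180°W / 90°S: lon 76.36474°, lat 122.40605°.
Field: 76.36474/20 → 3 → D, 122.40605/10 → 12 → M; chars DM.
Square: 16.36474/2 → 8, 2.40605/1 → 2; chars 82.
Subsquare: 0.36474/0.0833333 → 4 → e, 0.40605/0.0416667 → 9 → j; chars ej.
Extended square: 0.03141/0.00833333 → 3, 0.03105/0.00416667 → 7; chars 37.

DM82ej37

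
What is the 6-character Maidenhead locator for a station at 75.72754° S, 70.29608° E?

Offset from 180°W / 90°S: lon 250.2961°, lat 14.2725°.
Field: 250.2961/20 → 12 → M, 14.2725/10 → 1 → B; chars MB.
Square: 10.2961/2 → 5, 4.2725/1 → 4; chars 54.
Subsquare: 0.2961/0.0833333 → 3 → d, 0.2725/0.0416667 → 6 → g; chars dg.

MB54dg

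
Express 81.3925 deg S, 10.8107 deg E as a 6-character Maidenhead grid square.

Offset from 180°W / 90°S: lon 190.8107°, lat 8.6075°.
Field: lon ⌊190.8107/20⌋ = 9 → J; lat ⌊8.6075/10⌋ = 0 → A.
Square: lon ⌊10.8107/2⌋ = 5; lat ⌊8.6075/1⌋ = 8.
Subsquare: lon ⌊0.8107/0.0833333⌋ = 9 → j; lat ⌊0.6075/0.0416667⌋ = 14 → o.

JA58jo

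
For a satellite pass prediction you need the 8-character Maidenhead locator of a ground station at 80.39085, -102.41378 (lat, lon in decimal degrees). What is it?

Add 180° to longitude and 90° to latitude: 77.58622, 170.39085.
Field: 77.58622/20 → 3 → D, 170.39085/10 → 17 → R; chars DR.
Square: 17.58622/2 → 8, 0.39085/1 → 0; chars 80.
Subsquare: 1.58622/0.0833333 → 19 → t, 0.39085/0.0416667 → 9 → j; chars tj.
Extended square: 0.00289/0.00833333 → 0, 0.01585/0.00416667 → 3; chars 03.

DR80tj03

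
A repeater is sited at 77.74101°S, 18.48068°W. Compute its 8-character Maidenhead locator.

IB02sg22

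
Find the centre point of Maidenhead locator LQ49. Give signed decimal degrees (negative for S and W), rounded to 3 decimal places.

Field L=11, Q=16: +11·20° lon, +16·10° lat → SW at lon 40°, lat 70°.
Square 4, 9: +4·2° lon, +9·1° lat → SW at lon 48°, lat 79°.
Cell spans 2° lon × 1° lat. Centre is SW corner plus half of each.
latitude 79.500, longitude 49.000.

79.500, 49.000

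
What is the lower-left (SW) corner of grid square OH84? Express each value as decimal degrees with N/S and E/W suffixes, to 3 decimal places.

Field O=14, H=7: +14·20° lon, +7·10° lat → SW at lon 100°, lat -20°.
Square 8, 4: +8·2° lon, +4·1° lat → SW at lon 116°, lat -16°.
latitude 16.000° S, longitude 116.000° E.

16.000° S, 116.000° E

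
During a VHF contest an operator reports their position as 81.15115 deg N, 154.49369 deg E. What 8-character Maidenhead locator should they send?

Shift to the Maidenhead origin (180°W, 90°S): lon 334.49369, lat 171.15115.
Field: lon ⌊334.49369/20⌋ = 16 → Q; lat ⌊171.15115/10⌋ = 17 → R.
Square: lon ⌊14.49369/2⌋ = 7; lat ⌊1.15115/1⌋ = 1.
Subsquare: lon ⌊0.49369/0.0833333⌋ = 5 → f; lat ⌊0.15115/0.0416667⌋ = 3 → d.
Extended square: lon ⌊0.07702/0.00833333⌋ = 9; lat ⌊0.02615/0.00416667⌋ = 6.

QR71fd96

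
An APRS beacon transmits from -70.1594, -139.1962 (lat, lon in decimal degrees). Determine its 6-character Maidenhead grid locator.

CB09ju

Shift to the Maidenhead origin (180°W, 90°S): lon 40.8038, lat 19.8406.
Field: lon ⌊40.8038/20⌋ = 2 → C; lat ⌊19.8406/10⌋ = 1 → B.
Square: lon ⌊0.8038/2⌋ = 0; lat ⌊9.8406/1⌋ = 9.
Subsquare: lon ⌊0.8038/0.0833333⌋ = 9 → j; lat ⌊0.8406/0.0416667⌋ = 20 → u.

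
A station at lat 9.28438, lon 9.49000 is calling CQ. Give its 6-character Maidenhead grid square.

Offset from 180°W / 90°S: lon 189.4900°, lat 99.2844°.
Field (20°×10°, letters A–R): lon ⌊189.4900/20⌋ = 9 → J; lat ⌊99.2844/10⌋ = 9 → J.
Square (2°×1°, digits 0–9): lon ⌊9.4900/2⌋ = 4; lat ⌊9.2844/1⌋ = 9.
Subsquare (5′×2.5′, letters a–x): lon ⌊1.4900/0.0833333⌋ = 17 → r; lat ⌊0.2844/0.0416667⌋ = 6 → g.

JJ49rg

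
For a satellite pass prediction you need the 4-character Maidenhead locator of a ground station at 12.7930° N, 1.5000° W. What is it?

IK92

Shift to the Maidenhead origin (180°W, 90°S): lon 178.50, lat 102.79.
Field: lon ⌊178.50/20⌋ = 8 → I; lat ⌊102.79/10⌋ = 10 → K.
Square: lon ⌊18.50/2⌋ = 9; lat ⌊2.79/1⌋ = 2.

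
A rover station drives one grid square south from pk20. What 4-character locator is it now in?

Latitude square 0; −1 → -1, wraps to 9, carry into field.
Latitude field K = 10; −1 → 9 = J.
The longitude characters are unchanged.

PJ29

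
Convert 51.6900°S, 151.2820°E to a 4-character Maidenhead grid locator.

QD58

Add 180° to longitude and 90° to latitude: 331.28, 38.31.
Field: lon ⌊331.28/20⌋ = 16 → Q; lat ⌊38.31/10⌋ = 3 → D.
Square: lon ⌊11.28/2⌋ = 5; lat ⌊8.31/1⌋ = 8.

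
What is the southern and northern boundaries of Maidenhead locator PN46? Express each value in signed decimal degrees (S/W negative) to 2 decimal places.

46.00, 47.00

Field P=15, N=13: +15·20° lon, +13·10° lat → SW at lon 120°, lat 40°.
Square 4, 6: +4·2° lon, +6·1° lat → SW at lon 128°, lat 46°.
Cell spans 2° lon × 1° lat.
south 46.00, north 47.00.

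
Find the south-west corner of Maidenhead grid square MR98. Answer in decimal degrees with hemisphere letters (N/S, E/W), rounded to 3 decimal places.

88.000° N, 78.000° E

Field M=12, R=17: +12·20° lon, +17·10° lat → SW at lon 60°, lat 80°.
Square 9, 8: +9·2° lon, +8·1° lat → SW at lon 78°, lat 88°.
latitude 88.000° N, longitude 78.000° E.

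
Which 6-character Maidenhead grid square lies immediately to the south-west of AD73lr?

Longitude subsquare l = 11; −1 → 10 = k.
Latitude subsquare r = 17; −1 → 16 = q.

AD73kq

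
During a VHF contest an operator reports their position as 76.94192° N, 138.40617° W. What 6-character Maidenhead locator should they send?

CQ06tw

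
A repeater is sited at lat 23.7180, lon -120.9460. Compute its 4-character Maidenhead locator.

CL93

Offset from 180°W / 90°S: lon 59.05°, lat 113.72°.
Field: 59.05/20 → 2 → C, 113.72/10 → 11 → L; chars CL.
Square: 19.05/2 → 9, 3.72/1 → 3; chars 93.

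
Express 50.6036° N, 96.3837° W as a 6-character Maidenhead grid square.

EO10to

Shift to the Maidenhead origin (180°W, 90°S): lon 83.6163, lat 140.6036.
Field (20°×10°, letters A–R): 83.6163/20 → 4 → E, 140.6036/10 → 14 → O; chars EO.
Square (2°×1°, digits 0–9): 3.6163/2 → 1, 0.6036/1 → 0; chars 10.
Subsquare (5′×2.5′, letters a–x): 1.6163/0.0833333 → 19 → t, 0.6036/0.0416667 → 14 → o; chars to.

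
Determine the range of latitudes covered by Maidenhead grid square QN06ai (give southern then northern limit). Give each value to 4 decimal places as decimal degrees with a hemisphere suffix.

46.3333° N, 46.3750° N

Field Q=16, N=13: +16·20° lon, +13·10° lat → SW at lon 140°, lat 40°.
Square 0, 6: +0·2° lon, +6·1° lat → SW at lon 140°, lat 46°.
Subsquare a=0, i=8: +0·0.0833333° lon, +8·0.0416667° lat → SW at lon 140°, lat 46.3333°.
Cell spans 0.0833333° lon × 0.0416667° lat.
south 46.3333° N, north 46.3750° N.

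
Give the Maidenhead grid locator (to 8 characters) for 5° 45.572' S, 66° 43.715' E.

MI34if77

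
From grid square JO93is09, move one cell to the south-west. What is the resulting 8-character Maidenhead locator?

JO93hs98

Longitude extended square 0; −1 → -1, wraps to 9, carry into subsquare.
Longitude subsquare i = 8; −1 → 7 = h.
Latitude extended square 9; −1 → 8.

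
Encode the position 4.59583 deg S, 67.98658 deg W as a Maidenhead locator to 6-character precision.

Add 180° to longitude and 90° to latitude: 112.0134, 85.4042.
Field: lon ⌊112.0134/20⌋ = 5 → F; lat ⌊85.4042/10⌋ = 8 → I.
Square: lon ⌊12.0134/2⌋ = 6; lat ⌊5.4042/1⌋ = 5.
Subsquare: lon ⌊0.0134/0.0833333⌋ = 0 → a; lat ⌊0.4042/0.0416667⌋ = 9 → j.

FI65aj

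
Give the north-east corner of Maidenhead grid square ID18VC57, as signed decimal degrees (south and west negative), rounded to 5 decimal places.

Field I=8, D=3: +8·20° lon, +3·10° lat → SW at lon -20°, lat -60°.
Square 1, 8: +1·2° lon, +8·1° lat → SW at lon -18°, lat -52°.
Subsquare v=21, c=2: +21·0.0833333° lon, +2·0.0416667° lat → SW at lon -16.25°, lat -51.9167°.
Extended square 5, 7: +5·0.00833333° lon, +7·0.00416667° lat → SW at lon -16.2083°, lat -51.8875°.
Cell spans 0.00833333° lon × 0.00416667° lat. NE corner is SW corner plus one full cell.
latitude -51.88333, longitude -16.20000.

-51.88333, -16.20000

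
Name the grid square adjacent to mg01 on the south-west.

LG90

Longitude square 0; −1 → -1, wraps to 9, carry into field.
Longitude field M = 12; −1 → 11 = L.
Latitude square 1; −1 → 0.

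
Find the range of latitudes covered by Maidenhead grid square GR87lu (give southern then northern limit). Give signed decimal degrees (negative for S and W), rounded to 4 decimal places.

87.8333, 87.8750

Field G=6, R=17: +6·20° lon, +17·10° lat → SW at lon -60°, lat 80°.
Square 8, 7: +8·2° lon, +7·1° lat → SW at lon -44°, lat 87°.
Subsquare l=11, u=20: +11·0.0833333° lon, +20·0.0416667° lat → SW at lon -43.0833°, lat 87.8333°.
Cell spans 0.0833333° lon × 0.0416667° lat.
south 87.8333, north 87.8750.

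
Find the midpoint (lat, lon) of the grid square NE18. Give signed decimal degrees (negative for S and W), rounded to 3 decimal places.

Field N=13, E=4: +13·20° lon, +4·10° lat → SW at lon 80°, lat -50°.
Square 1, 8: +1·2° lon, +8·1° lat → SW at lon 82°, lat -42°.
Cell spans 2° lon × 1° lat. Centre is SW corner plus half of each.
latitude -41.500, longitude 83.000.

-41.500, 83.000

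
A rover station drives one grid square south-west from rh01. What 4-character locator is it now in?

QH90

Longitude square 0; −1 → -1, wraps to 9, carry into field.
Longitude field R = 17; −1 → 16 = Q.
Latitude square 1; −1 → 0.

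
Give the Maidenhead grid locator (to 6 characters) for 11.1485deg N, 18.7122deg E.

JK91id

Add 180° to longitude and 90° to latitude: 198.7122, 101.1485.
Field (20°×10°, letters A–R): lon ⌊198.7122/20⌋ = 9 → J; lat ⌊101.1485/10⌋ = 10 → K.
Square (2°×1°, digits 0–9): lon ⌊18.7122/2⌋ = 9; lat ⌊1.1485/1⌋ = 1.
Subsquare (5′×2.5′, letters a–x): lon ⌊0.7122/0.0833333⌋ = 8 → i; lat ⌊0.1485/0.0416667⌋ = 3 → d.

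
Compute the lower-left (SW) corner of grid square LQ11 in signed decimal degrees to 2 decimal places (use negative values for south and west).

71.00, 42.00

Field L=11, Q=16: +11·20° lon, +16·10° lat → SW at lon 40°, lat 70°.
Square 1, 1: +1·2° lon, +1·1° lat → SW at lon 42°, lat 71°.
latitude 71.00, longitude 42.00.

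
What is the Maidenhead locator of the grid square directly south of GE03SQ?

GE03sp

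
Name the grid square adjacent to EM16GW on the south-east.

EM16hv

Longitude subsquare g = 6; +1 → 7 = h.
Latitude subsquare w = 22; −1 → 21 = v.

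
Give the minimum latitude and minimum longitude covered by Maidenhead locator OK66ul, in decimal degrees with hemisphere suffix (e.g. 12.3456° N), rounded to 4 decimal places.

16.4583° N, 113.6667° E

Field O=14, K=10: +14·20° lon, +10·10° lat → SW at lon 100°, lat 10°.
Square 6, 6: +6·2° lon, +6·1° lat → SW at lon 112°, lat 16°.
Subsquare u=20, l=11: +20·0.0833333° lon, +11·0.0416667° lat → SW at lon 113.667°, lat 16.4583°.
latitude 16.4583° N, longitude 113.6667° E.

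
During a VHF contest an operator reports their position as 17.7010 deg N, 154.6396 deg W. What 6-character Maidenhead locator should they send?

BK27qq

Add 180° to longitude and 90° to latitude: 25.3604, 107.7010.
Field: 25.3604/20 → 1 → B, 107.7010/10 → 10 → K; chars BK.
Square: 5.3604/2 → 2, 7.7010/1 → 7; chars 27.
Subsquare: 1.3604/0.0833333 → 16 → q, 0.7010/0.0416667 → 16 → q; chars qq.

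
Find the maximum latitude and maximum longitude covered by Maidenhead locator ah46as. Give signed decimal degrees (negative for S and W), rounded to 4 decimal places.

Field A=0, H=7: +0·20° lon, +7·10° lat → SW at lon -180°, lat -20°.
Square 4, 6: +4·2° lon, +6·1° lat → SW at lon -172°, lat -14°.
Subsquare a=0, s=18: +0·0.0833333° lon, +18·0.0416667° lat → SW at lon -172°, lat -13.25°.
Cell spans 0.0833333° lon × 0.0416667° lat. NE corner is SW corner plus one full cell.
latitude -13.2083, longitude -171.9167.

-13.2083, -171.9167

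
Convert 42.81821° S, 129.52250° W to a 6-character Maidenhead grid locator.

Add 180° to longitude and 90° to latitude: 50.4775, 47.1818.
Field: 50.4775/20 → 2 → C, 47.1818/10 → 4 → E; chars CE.
Square: 10.4775/2 → 5, 7.1818/1 → 7; chars 57.
Subsquare: 0.4775/0.0833333 → 5 → f, 0.1818/0.0416667 → 4 → e; chars fe.

CE57fe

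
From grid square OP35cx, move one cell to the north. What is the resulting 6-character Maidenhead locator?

OP36ca

Latitude subsquare x = 23; +1 → 24, wraps to 0 = a, carry into square.
Latitude square 5; +1 → 6.
The longitude characters are unchanged.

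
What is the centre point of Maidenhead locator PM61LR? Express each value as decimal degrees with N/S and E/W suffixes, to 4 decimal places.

Field P=15, M=12: +15·20° lon, +12·10° lat → SW at lon 120°, lat 30°.
Square 6, 1: +6·2° lon, +1·1° lat → SW at lon 132°, lat 31°.
Subsquare l=11, r=17: +11·0.0833333° lon, +17·0.0416667° lat → SW at lon 132.917°, lat 31.7083°.
Cell spans 0.0833333° lon × 0.0416667° lat. Centre is SW corner plus half of each.
latitude 31.7292° N, longitude 132.9583° E.

31.7292° N, 132.9583° E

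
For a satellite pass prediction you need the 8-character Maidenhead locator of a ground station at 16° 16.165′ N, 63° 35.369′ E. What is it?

MK16tg04

Shift to the Maidenhead origin (180°W, 90°S): lon 243.58948, lat 106.26942.
Field: lon ⌊243.58948/20⌋ = 12 → M; lat ⌊106.26942/10⌋ = 10 → K.
Square: lon ⌊3.58948/2⌋ = 1; lat ⌊6.26942/1⌋ = 6.
Subsquare: lon ⌊1.58948/0.0833333⌋ = 19 → t; lat ⌊0.26942/0.0416667⌋ = 6 → g.
Extended square: lon ⌊0.00615/0.00833333⌋ = 0; lat ⌊0.01942/0.00416667⌋ = 4.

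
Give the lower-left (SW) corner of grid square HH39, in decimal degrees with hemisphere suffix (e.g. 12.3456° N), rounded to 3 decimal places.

11.000° S, 34.000° W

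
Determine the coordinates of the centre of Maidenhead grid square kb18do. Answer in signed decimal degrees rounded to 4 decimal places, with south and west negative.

Field K=10, B=1: +10·20° lon, +1·10° lat → SW at lon 20°, lat -80°.
Square 1, 8: +1·2° lon, +8·1° lat → SW at lon 22°, lat -72°.
Subsquare d=3, o=14: +3·0.0833333° lon, +14·0.0416667° lat → SW at lon 22.25°, lat -71.4167°.
Cell spans 0.0833333° lon × 0.0416667° lat. Centre is SW corner plus half of each.
latitude -71.3958, longitude 22.2917.

-71.3958, 22.2917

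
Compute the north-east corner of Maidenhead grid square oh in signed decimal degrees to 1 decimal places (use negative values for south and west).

-10.0, 120.0

Field O=14, H=7: +14·20° lon, +7·10° lat → SW at lon 100°, lat -20°.
Cell spans 20° lon × 10° lat. NE corner is SW corner plus one full cell.
latitude -10.0, longitude 120.0.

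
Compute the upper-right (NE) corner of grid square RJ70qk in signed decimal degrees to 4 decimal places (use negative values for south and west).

Field R=17, J=9: +17·20° lon, +9·10° lat → SW at lon 160°, lat 0°.
Square 7, 0: +7·2° lon, +0·1° lat → SW at lon 174°, lat 0°.
Subsquare q=16, k=10: +16·0.0833333° lon, +10·0.0416667° lat → SW at lon 175.333°, lat 0.416667°.
Cell spans 0.0833333° lon × 0.0416667° lat. NE corner is SW corner plus one full cell.
latitude 0.4583, longitude 175.4167.

0.4583, 175.4167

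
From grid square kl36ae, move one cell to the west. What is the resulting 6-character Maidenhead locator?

Longitude subsquare a = 0; −1 → -1, wraps to 23 = x, carry into square.
Longitude square 3; −1 → 2.
The latitude characters are unchanged.

KL26xe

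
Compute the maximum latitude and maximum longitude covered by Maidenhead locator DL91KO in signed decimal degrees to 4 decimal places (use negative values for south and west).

21.6250, -101.0833

Field D=3, L=11: +3·20° lon, +11·10° lat → SW at lon -120°, lat 20°.
Square 9, 1: +9·2° lon, +1·1° lat → SW at lon -102°, lat 21°.
Subsquare k=10, o=14: +10·0.0833333° lon, +14·0.0416667° lat → SW at lon -101.167°, lat 21.5833°.
Cell spans 0.0833333° lon × 0.0416667° lat. NE corner is SW corner plus one full cell.
latitude 21.6250, longitude -101.0833.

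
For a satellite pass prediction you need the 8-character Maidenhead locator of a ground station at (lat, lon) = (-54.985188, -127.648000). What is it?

Add 180° to longitude and 90° to latitude: 52.35200, 35.01481.
Field (20°×10°, letters A–R): 52.35200/20 → 2 → C, 35.01481/10 → 3 → D; chars CD.
Square (2°×1°, digits 0–9): 12.35200/2 → 6, 5.01481/1 → 5; chars 65.
Subsquare (5′×2.5′, letters a–x): 0.35200/0.0833333 → 4 → e, 0.01481/0.0416667 → 0 → a; chars ea.
Extended square (30″×15″, digits 0–9): 0.01867/0.00833333 → 2, 0.01481/0.00416667 → 3; chars 23.

CD65ea23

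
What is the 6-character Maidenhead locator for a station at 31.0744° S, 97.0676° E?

NF88mw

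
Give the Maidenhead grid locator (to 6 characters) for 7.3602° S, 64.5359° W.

Add 180° to longitude and 90° to latitude: 115.4641, 82.6398.
Field: 115.4641/20 → 5 → F, 82.6398/10 → 8 → I; chars FI.
Square: 15.4641/2 → 7, 2.6398/1 → 2; chars 72.
Subsquare: 1.4641/0.0833333 → 17 → r, 0.6398/0.0416667 → 15 → p; chars rp.

FI72rp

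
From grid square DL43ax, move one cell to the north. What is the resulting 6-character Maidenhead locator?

DL44aa

Latitude subsquare x = 23; +1 → 24, wraps to 0 = a, carry into square.
Latitude square 3; +1 → 4.
The longitude characters are unchanged.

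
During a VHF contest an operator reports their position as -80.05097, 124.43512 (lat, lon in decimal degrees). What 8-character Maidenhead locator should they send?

Add 180° to longitude and 90° to latitude: 304.43512, 9.94903.
Field: 304.43512/20 → 15 → P, 9.94903/10 → 0 → A; chars PA.
Square: 4.43512/2 → 2, 9.94903/1 → 9; chars 29.
Subsquare: 0.43512/0.0833333 → 5 → f, 0.94903/0.0416667 → 22 → w; chars fw.
Extended square: 0.01845/0.00833333 → 2, 0.03236/0.00416667 → 7; chars 27.

PA29fw27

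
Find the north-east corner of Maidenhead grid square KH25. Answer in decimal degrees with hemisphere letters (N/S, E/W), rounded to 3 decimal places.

14.000° S, 26.000° E

Field K=10, H=7: +10·20° lon, +7·10° lat → SW at lon 20°, lat -20°.
Square 2, 5: +2·2° lon, +5·1° lat → SW at lon 24°, lat -15°.
Cell spans 2° lon × 1° lat. NE corner is SW corner plus one full cell.
latitude 14.000° S, longitude 26.000° E.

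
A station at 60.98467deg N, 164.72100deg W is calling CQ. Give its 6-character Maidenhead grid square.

Offset from 180°W / 90°S: lon 15.2790°, lat 150.9847°.
Field (20°×10°, letters A–R): 15.2790/20 → 0 → A, 150.9847/10 → 15 → P; chars AP.
Square (2°×1°, digits 0–9): 15.2790/2 → 7, 0.9847/1 → 0; chars 70.
Subsquare (5′×2.5′, letters a–x): 1.2790/0.0833333 → 15 → p, 0.9847/0.0416667 → 23 → x; chars px.

AP70px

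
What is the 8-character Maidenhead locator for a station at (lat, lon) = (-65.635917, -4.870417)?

IC74ni57

Add 180° to longitude and 90° to latitude: 175.12958, 24.36408.
Field: 175.12958/20 → 8 → I, 24.36408/10 → 2 → C; chars IC.
Square: 15.12958/2 → 7, 4.36408/1 → 4; chars 74.
Subsquare: 1.12958/0.0833333 → 13 → n, 0.36408/0.0416667 → 8 → i; chars ni.
Extended square: 0.04625/0.00833333 → 5, 0.03075/0.00416667 → 7; chars 57.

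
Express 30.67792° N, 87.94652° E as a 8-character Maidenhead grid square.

Shift to the Maidenhead origin (180°W, 90°S): lon 267.94652, lat 120.67792.
Field: 267.94652/20 → 13 → N, 120.67792/10 → 12 → M; chars NM.
Square: 7.94652/2 → 3, 0.67792/1 → 0; chars 30.
Subsquare: 1.94652/0.0833333 → 23 → x, 0.67792/0.0416667 → 16 → q; chars xq.
Extended square: 0.02985/0.00833333 → 3, 0.01125/0.00416667 → 2; chars 32.

NM30xq32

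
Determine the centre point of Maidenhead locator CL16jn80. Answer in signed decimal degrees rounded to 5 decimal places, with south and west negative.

Field C=2, L=11: +2·20° lon, +11·10° lat → SW at lon -140°, lat 20°.
Square 1, 6: +1·2° lon, +6·1° lat → SW at lon -138°, lat 26°.
Subsquare j=9, n=13: +9·0.0833333° lon, +13·0.0416667° lat → SW at lon -137.25°, lat 26.5417°.
Extended square 8, 0: +8·0.00833333° lon, +0·0.00416667° lat → SW at lon -137.183°, lat 26.5417°.
Cell spans 0.00833333° lon × 0.00416667° lat. Centre is SW corner plus half of each.
latitude 26.54375, longitude -137.17917.

26.54375, -137.17917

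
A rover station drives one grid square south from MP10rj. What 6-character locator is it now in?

Latitude subsquare j = 9; −1 → 8 = i.
The longitude characters are unchanged.

MP10ri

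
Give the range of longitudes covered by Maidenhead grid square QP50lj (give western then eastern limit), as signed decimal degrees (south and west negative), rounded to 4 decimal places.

Field Q=16, P=15: +16·20° lon, +15·10° lat → SW at lon 140°, lat 60°.
Square 5, 0: +5·2° lon, +0·1° lat → SW at lon 150°, lat 60°.
Subsquare l=11, j=9: +11·0.0833333° lon, +9·0.0416667° lat → SW at lon 150.917°, lat 60.375°.
Cell spans 0.0833333° lon × 0.0416667° lat.
west 150.9167, east 151.0000.

150.9167, 151.0000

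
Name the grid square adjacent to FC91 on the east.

Longitude square 9; +1 → 10, wraps to 0, carry into field.
Longitude field F = 5; +1 → 6 = G.
The latitude characters are unchanged.

GC01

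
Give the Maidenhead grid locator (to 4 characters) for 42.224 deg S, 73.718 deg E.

Shift to the Maidenhead origin (180°W, 90°S): lon 253.72, lat 47.78.
Field (20°×10°, letters A–R): lon ⌊253.72/20⌋ = 12 → M; lat ⌊47.78/10⌋ = 4 → E.
Square (2°×1°, digits 0–9): lon ⌊13.72/2⌋ = 6; lat ⌊7.78/1⌋ = 7.

ME67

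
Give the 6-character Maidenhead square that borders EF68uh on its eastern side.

EF68vh

Longitude subsquare u = 20; +1 → 21 = v.
The latitude characters are unchanged.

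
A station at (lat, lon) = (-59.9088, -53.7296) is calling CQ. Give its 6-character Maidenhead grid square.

GD30dc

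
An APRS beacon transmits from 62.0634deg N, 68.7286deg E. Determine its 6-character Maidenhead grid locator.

MP42ib

Add 180° to longitude and 90° to latitude: 248.7286, 152.0634.
Field (20°×10°, letters A–R): 248.7286/20 → 12 → M, 152.0634/10 → 15 → P; chars MP.
Square (2°×1°, digits 0–9): 8.7286/2 → 4, 2.0634/1 → 2; chars 42.
Subsquare (5′×2.5′, letters a–x): 0.7286/0.0833333 → 8 → i, 0.0634/0.0416667 → 1 → b; chars ib.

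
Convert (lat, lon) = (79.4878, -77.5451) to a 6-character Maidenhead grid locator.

Add 180° to longitude and 90° to latitude: 102.4549, 169.4878.
Field: lon ⌊102.4549/20⌋ = 5 → F; lat ⌊169.4878/10⌋ = 16 → Q.
Square: lon ⌊2.4549/2⌋ = 1; lat ⌊9.4878/1⌋ = 9.
Subsquare: lon ⌊0.4549/0.0833333⌋ = 5 → f; lat ⌊0.4878/0.0416667⌋ = 11 → l.

FQ19fl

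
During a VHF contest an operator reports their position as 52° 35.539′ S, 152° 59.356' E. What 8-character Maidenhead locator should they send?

Shift to the Maidenhead origin (180°W, 90°S): lon 332.98927, lat 37.40768.
Field (20°×10°, letters A–R): lon ⌊332.98927/20⌋ = 16 → Q; lat ⌊37.40768/10⌋ = 3 → D.
Square (2°×1°, digits 0–9): lon ⌊12.98927/2⌋ = 6; lat ⌊7.40768/1⌋ = 7.
Subsquare (5′×2.5′, letters a–x): lon ⌊0.98927/0.0833333⌋ = 11 → l; lat ⌊0.40768/0.0416667⌋ = 9 → j.
Extended square (30″×15″, digits 0–9): lon ⌊0.07260/0.00833333⌋ = 8; lat ⌊0.03268/0.00416667⌋ = 7.

QD67lj87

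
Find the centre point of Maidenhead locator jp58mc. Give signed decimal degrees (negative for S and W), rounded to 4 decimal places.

68.1042, 11.0417

Field J=9, P=15: +9·20° lon, +15·10° lat → SW at lon 0°, lat 60°.
Square 5, 8: +5·2° lon, +8·1° lat → SW at lon 10°, lat 68°.
Subsquare m=12, c=2: +12·0.0833333° lon, +2·0.0416667° lat → SW at lon 11°, lat 68.0833°.
Cell spans 0.0833333° lon × 0.0416667° lat. Centre is SW corner plus half of each.
latitude 68.1042, longitude 11.0417.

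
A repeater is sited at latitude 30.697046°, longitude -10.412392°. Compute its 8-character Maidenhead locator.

IM40tq07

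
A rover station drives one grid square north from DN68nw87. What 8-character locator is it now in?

Latitude extended square 7; +1 → 8.
The longitude characters are unchanged.

DN68nw88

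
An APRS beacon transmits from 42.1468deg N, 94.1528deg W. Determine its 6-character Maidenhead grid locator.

EN22wd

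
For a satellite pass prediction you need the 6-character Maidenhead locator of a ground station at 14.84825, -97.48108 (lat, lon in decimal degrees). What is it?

EK14gu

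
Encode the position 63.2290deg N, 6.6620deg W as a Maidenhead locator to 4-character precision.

IP63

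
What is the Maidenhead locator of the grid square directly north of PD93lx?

Latitude subsquare x = 23; +1 → 24, wraps to 0 = a, carry into square.
Latitude square 3; +1 → 4.
The longitude characters are unchanged.

PD94la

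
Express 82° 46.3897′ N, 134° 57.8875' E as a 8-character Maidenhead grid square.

Add 180° to longitude and 90° to latitude: 314.96479, 172.77316.
Field (20°×10°, letters A–R): lon ⌊314.96479/20⌋ = 15 → P; lat ⌊172.77316/10⌋ = 17 → R.
Square (2°×1°, digits 0–9): lon ⌊14.96479/2⌋ = 7; lat ⌊2.77316/1⌋ = 2.
Subsquare (5′×2.5′, letters a–x): lon ⌊0.96479/0.0833333⌋ = 11 → l; lat ⌊0.77316/0.0416667⌋ = 18 → s.
Extended square (30″×15″, digits 0–9): lon ⌊0.04812/0.00833333⌋ = 5; lat ⌊0.02316/0.00416667⌋ = 5.

PR72ls55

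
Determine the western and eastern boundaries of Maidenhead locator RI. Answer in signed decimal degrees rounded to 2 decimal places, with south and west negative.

160.00, 180.00

Field R=17, I=8: +17·20° lon, +8·10° lat → SW at lon 160°, lat -10°.
Cell spans 20° lon × 10° lat.
west 160.00, east 180.00.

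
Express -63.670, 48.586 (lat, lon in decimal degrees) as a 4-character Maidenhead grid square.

LC46

Shift to the Maidenhead origin (180°W, 90°S): lon 228.59, lat 26.33.
Field: lon ⌊228.59/20⌋ = 11 → L; lat ⌊26.33/10⌋ = 2 → C.
Square: lon ⌊8.59/2⌋ = 4; lat ⌊6.33/1⌋ = 6.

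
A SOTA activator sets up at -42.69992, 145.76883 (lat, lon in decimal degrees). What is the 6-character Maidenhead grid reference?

QE27vh

Shift to the Maidenhead origin (180°W, 90°S): lon 325.7688, lat 47.3001.
Field (20°×10°, letters A–R): 325.7688/20 → 16 → Q, 47.3001/10 → 4 → E; chars QE.
Square (2°×1°, digits 0–9): 5.7688/2 → 2, 7.3001/1 → 7; chars 27.
Subsquare (5′×2.5′, letters a–x): 1.7688/0.0833333 → 21 → v, 0.3001/0.0416667 → 7 → h; chars vh.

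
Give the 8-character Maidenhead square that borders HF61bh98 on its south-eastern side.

Longitude extended square 9; +1 → 10, wraps to 0, carry into subsquare.
Longitude subsquare b = 1; +1 → 2 = c.
Latitude extended square 8; −1 → 7.

HF61ch07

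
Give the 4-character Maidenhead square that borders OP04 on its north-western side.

NP95

Longitude square 0; −1 → -1, wraps to 9, carry into field.
Longitude field O = 14; −1 → 13 = N.
Latitude square 4; +1 → 5.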